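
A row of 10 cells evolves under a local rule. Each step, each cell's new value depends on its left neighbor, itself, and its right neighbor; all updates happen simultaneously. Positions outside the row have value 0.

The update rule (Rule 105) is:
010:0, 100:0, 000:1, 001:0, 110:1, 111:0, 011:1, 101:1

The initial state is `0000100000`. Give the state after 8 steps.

1110001111
1010101001
0101010000
0010100111
1001000101
0000010010
1111000000
1001011111

1001011111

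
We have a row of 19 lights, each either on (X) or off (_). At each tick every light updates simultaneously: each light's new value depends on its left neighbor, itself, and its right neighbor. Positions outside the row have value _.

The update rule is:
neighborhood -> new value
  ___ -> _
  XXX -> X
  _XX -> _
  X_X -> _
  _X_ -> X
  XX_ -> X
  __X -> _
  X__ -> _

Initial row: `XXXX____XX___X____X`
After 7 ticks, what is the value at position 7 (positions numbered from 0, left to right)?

_

_XXX_____X___X____X
__XX_____X___X____X
___X_____X___X____X
___X_____X___X____X  (fixed point — unchanged through tick 7)
position 7 holds _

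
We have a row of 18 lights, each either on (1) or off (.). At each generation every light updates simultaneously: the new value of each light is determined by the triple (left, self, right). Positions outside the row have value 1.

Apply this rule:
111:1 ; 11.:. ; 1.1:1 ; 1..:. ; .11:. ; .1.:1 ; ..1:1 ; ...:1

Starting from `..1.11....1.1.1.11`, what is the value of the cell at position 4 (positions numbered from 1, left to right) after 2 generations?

.

.111...111111111.1
1.1..11.1111111.1.
position 4 holds .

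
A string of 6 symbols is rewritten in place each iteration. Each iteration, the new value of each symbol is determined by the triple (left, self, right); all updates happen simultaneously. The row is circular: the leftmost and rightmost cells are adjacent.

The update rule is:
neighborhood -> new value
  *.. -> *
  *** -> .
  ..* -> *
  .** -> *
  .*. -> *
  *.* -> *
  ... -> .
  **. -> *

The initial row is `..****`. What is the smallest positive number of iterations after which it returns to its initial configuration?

iteration 1: ***..*
iteration 2: ..****

2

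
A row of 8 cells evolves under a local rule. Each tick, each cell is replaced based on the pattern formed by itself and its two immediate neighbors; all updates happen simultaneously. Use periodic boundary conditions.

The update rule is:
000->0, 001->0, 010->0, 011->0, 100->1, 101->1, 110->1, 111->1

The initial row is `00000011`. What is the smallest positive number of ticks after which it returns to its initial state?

8

10000001
11000000
01100000
00110000
00011000
00001100
00000110
00000011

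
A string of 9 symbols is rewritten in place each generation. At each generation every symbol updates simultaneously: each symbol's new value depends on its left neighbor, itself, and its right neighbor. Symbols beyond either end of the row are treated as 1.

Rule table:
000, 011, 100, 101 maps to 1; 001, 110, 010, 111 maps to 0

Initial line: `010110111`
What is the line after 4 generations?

001101011

101101100
011011010
110110101
001101011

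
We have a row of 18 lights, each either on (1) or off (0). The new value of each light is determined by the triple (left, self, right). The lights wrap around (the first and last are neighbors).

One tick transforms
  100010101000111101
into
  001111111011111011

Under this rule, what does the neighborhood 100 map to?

0

At position 1 the neighborhood is 100; the next row has 0 there.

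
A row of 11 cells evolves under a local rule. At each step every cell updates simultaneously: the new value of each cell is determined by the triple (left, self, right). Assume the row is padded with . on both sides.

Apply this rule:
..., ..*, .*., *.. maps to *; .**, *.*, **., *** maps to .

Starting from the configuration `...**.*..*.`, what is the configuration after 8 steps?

***...*****
...***.....
***...*****  (repeats step 1; period 2)
step 8: ...***.....

...***.....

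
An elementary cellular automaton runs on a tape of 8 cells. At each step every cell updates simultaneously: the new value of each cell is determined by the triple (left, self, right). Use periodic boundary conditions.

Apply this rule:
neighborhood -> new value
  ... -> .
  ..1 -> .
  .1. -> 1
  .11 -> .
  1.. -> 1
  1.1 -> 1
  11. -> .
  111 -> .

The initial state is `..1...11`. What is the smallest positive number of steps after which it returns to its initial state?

8

1.11....
11..1...
..1.11..
..11..1.
....1.11
1...11..
11....1.
..1...11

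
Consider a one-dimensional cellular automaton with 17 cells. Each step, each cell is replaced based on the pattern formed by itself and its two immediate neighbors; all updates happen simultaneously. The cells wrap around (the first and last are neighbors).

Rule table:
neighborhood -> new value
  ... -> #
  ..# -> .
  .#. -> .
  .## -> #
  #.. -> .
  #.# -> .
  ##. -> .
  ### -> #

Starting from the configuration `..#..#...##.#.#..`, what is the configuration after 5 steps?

..#..#.#...#...##

step 1: #......#.#......#
step 2: ..####.....####.#
step 3: ..###..###.###...
step 4: #.##...##..##..##
step 5: ..#..#.#...#...##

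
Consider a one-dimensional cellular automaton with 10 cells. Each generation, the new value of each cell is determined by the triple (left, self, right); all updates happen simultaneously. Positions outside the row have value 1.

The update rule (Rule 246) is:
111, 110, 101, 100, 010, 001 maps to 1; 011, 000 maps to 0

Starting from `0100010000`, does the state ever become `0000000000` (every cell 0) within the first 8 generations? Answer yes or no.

no

generation 1: 1110111001
generation 2: 1111011110
generation 3: 1111101111
generation 4: 1111110111
generation 5: 1111111011
generation 6: 1111111101
generation 7: 1111111110
generation 8: 1111111111
generation 8 is 1111111111, still not uniform 0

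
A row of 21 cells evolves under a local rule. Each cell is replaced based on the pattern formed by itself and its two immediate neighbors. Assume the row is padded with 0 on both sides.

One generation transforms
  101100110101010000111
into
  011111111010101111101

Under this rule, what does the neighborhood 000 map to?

1

At position 15 the neighborhood is 000; the next row has 1 there.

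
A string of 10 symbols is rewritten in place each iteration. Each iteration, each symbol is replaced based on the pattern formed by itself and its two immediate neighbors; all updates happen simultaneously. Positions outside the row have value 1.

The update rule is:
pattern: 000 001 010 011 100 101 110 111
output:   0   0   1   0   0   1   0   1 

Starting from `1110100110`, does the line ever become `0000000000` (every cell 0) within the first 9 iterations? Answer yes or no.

yes

1101100001
1010000000
0110000000
1000000000
0000000000
all cells are 0 at iteration 5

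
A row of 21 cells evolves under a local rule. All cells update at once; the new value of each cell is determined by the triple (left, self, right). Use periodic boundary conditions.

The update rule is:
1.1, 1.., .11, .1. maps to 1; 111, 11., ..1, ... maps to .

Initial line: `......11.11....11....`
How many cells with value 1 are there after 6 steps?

step 1: ......1.11.1...1.1...
step 2: ......111.111..1111..
step 3: ......1..11..1.1...1.
step 4: ......11.1.1.1111..11
step 5: 1.....1.111111...1.1.
step 6: 11....111.....1..1111
count of 1: 10

10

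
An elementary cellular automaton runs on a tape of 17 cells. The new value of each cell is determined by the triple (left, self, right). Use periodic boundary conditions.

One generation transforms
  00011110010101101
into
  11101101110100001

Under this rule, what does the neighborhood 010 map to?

At position 9 the neighborhood is 010; the next row has 1 there.

1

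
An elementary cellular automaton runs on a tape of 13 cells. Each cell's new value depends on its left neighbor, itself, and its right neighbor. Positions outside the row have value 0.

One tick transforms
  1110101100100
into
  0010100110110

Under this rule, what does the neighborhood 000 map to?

At position 12 the neighborhood is 000; the next row has 0 there.

0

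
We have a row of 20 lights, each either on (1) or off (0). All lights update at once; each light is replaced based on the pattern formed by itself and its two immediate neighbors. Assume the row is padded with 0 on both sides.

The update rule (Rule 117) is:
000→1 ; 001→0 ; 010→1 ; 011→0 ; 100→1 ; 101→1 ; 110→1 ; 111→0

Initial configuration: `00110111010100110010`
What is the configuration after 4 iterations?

00110000001100110001

10011001111110011011
11001100000011001101
01100111111001100111
00110000001100110001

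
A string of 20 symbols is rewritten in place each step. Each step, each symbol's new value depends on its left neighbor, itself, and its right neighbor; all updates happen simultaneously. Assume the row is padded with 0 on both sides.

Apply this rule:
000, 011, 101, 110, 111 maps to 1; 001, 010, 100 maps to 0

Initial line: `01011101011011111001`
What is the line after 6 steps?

01111111111111111111

00111110111111111000
10111111111111111011
01111111111111111111
01111111111111111111  (fixed point — unchanged through step 6)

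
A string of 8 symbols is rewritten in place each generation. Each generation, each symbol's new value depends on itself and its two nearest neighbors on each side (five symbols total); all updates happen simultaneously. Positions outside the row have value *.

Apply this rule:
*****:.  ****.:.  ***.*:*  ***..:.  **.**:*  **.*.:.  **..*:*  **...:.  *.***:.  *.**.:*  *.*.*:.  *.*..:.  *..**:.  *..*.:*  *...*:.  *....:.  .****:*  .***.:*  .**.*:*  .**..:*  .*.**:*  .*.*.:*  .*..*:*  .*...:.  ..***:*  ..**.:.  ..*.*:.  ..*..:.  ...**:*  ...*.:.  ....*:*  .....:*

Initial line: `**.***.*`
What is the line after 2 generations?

.**.***.
****.***

****.***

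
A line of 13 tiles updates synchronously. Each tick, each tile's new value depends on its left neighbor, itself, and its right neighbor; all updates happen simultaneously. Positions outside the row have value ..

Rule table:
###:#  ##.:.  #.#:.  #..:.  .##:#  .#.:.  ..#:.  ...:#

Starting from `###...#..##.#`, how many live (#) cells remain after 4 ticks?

3

##..#....#...
#.....##...##
..###.#..#.#.
#.##.........
count of #: 3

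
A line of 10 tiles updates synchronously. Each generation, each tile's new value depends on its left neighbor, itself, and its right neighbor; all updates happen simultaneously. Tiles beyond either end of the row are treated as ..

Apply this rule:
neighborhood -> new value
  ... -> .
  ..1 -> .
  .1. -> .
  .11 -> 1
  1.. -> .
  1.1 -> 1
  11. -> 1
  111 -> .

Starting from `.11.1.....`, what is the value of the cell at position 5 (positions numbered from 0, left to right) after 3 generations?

generation 1: .111......
generation 2: .1.1......
generation 3: ..1.......
position 5 holds .

.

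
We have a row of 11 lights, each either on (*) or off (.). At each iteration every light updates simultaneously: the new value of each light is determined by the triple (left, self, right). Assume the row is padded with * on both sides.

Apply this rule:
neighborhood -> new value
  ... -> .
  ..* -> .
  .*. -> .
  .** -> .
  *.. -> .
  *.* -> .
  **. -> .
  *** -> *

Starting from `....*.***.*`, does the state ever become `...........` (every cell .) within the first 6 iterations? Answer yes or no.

yes

iteration 1: .......*...
iteration 2: ...........
all cells are . at iteration 2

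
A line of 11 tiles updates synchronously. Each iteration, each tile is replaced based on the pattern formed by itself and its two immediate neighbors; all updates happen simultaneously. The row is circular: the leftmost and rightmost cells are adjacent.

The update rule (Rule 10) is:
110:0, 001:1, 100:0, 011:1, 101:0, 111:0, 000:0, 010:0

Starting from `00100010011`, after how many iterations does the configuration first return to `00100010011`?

11

iteration 1: 01000100110
iteration 2: 10001001100
iteration 3: 00010011001
iteration 4: 00100110010
iteration 5: 01001100100
iteration 6: 10011001000
iteration 7: 00110010001
iteration 8: 01100100010
iteration 9: 11001000100
iteration 10: 10010001001
iteration 11: 00100010011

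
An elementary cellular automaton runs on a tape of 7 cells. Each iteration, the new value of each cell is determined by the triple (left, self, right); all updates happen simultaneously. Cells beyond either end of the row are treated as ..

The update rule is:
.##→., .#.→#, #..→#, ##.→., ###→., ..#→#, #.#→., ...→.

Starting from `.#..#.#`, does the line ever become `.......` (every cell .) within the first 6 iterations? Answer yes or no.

#####.#
......#
.....##
....#..
...###.
..#...#
iteration 6 is ..#...#, still not uniform .

no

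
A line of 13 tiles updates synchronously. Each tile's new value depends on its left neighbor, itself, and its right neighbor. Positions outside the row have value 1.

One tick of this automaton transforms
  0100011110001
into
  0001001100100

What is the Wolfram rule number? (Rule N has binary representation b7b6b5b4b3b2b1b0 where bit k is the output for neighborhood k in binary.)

position 6: 111 → 1  (bit 7 = 1)
position 8: 110 → 0  (bit 6 = 0)
position 0: 101 → 0  (bit 5 = 0)
position 2: 100 → 0  (bit 4 = 0)
position 5: 011 → 0  (bit 3 = 0)
position 1: 010 → 0  (bit 2 = 0)
position 4: 001 → 0  (bit 1 = 0)
position 3: 000 → 1  (bit 0 = 1)
bits b7..b0 = 10000001 = 129

129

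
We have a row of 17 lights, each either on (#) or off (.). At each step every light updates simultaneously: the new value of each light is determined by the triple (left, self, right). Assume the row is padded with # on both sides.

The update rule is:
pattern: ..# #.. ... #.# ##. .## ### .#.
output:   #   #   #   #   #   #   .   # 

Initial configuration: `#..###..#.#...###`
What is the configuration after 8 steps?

...###........###

####.##########..
...###........###
####.##########..  (repeats step 1; period 2)
step 8: ...###........###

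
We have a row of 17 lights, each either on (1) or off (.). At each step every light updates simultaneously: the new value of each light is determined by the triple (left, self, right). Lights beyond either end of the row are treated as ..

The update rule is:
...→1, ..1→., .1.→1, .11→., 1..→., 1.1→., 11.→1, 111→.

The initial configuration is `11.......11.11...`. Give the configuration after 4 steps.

step 1: .1.11111..1..1.11
step 2: .1.....1..1..1..1
step 3: .1.111.1..1..1..1
step 4: .1...1.1..1..1..1

.1...1.1..1..1..1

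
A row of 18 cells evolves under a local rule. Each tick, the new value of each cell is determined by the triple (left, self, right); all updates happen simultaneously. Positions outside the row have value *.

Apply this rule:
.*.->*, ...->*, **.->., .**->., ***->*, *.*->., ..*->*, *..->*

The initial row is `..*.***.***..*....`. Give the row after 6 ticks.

*******..****...**

tick 1: ***..*...*.*******
tick 2: **.*******..******
tick 3: *...*****.**.*****
tick 4: .***.***......****
tick 5: ..*...*.******.***
tick 6: *******..****...**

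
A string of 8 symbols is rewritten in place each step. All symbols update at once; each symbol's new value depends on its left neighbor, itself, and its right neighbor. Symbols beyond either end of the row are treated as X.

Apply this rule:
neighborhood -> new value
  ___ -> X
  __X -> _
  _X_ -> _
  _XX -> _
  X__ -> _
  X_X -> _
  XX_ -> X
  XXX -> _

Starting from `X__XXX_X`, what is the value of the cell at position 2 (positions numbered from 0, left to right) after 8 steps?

step 1: X____X__
step 2: X_XX____
step 3: X__X_XX_
step 4: X_____X_
step 5: X_XXX___
step 6: X___X_X_
step 7: X_X_____
step 8: X___XXX_
position 2 holds _

_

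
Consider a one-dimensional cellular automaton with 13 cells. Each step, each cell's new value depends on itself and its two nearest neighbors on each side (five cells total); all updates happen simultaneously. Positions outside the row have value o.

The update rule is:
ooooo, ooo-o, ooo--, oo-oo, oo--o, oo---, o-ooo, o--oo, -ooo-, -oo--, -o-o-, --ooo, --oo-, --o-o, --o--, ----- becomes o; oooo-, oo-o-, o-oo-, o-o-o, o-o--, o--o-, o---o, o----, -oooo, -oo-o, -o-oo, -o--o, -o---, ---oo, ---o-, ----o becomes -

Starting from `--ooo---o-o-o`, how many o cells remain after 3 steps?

11

oooooo--oo--o
oooo-oooooooo
oo-ooo-oooooo
count of o: 11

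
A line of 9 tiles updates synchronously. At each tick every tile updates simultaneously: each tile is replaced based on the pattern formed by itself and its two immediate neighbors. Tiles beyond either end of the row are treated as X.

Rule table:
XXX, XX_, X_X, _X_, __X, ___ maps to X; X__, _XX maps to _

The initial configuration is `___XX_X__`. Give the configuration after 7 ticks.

tick 1: _XX_XXX_X
tick 2: X_XX_XXX_
tick 3: XX_XX_XXX
tick 4: XXX_XX_XX
tick 5: XXXX_XX_X
tick 6: XXXXX_XX_
tick 7: XXXXXX_XX

XXXXXX_XX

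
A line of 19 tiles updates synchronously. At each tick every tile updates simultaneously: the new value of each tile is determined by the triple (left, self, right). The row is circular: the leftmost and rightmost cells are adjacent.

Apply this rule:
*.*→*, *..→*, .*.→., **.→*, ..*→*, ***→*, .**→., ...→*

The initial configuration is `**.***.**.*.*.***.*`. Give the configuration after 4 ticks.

**.***.***.**.*.*.*

***.***.**.*.*.***.
.***.***.**.*.*.***
*.***.***.**.*.*.**
**.***.***.**.*.*.*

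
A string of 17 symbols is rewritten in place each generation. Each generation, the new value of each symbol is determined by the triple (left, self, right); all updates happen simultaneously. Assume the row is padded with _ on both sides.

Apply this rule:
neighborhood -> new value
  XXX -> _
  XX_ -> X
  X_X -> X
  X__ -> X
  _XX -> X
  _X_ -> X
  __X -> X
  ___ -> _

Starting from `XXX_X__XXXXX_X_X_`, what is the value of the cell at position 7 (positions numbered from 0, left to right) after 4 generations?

_

X_XXXXXX___XXXXXX
XXX____XX_XX____X
X_XX__XXXXXXX__XX
XXXXXXX_____XXXXX
position 7 holds _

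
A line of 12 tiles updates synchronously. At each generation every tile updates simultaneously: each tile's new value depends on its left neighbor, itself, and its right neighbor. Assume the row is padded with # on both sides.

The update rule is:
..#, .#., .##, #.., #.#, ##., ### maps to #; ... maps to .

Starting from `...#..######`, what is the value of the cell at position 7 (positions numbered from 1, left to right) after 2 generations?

#.##########
############
position 7 holds #

#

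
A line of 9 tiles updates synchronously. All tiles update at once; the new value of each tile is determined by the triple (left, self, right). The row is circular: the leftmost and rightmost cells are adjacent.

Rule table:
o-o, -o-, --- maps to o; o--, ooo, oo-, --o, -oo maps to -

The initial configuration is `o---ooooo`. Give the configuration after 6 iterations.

--o------
o-o-ooooo
-ooo-----
-----oooo
-ooo-----  (repeats iteration 3; period 2)
iteration 6: -----oooo

-----oooo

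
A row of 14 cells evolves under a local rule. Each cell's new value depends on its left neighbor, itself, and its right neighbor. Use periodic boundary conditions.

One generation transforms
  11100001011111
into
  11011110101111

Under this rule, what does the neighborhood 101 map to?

At position 8 the neighborhood is 101; the next row has 1 there.

1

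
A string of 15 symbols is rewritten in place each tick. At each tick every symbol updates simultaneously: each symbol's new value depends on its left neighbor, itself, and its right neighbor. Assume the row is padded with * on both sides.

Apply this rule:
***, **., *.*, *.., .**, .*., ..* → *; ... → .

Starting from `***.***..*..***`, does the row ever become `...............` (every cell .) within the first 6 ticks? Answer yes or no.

no

***************
***************  (fixed point — unchanged through tick 6)
tick 6 is ***************, still not uniform .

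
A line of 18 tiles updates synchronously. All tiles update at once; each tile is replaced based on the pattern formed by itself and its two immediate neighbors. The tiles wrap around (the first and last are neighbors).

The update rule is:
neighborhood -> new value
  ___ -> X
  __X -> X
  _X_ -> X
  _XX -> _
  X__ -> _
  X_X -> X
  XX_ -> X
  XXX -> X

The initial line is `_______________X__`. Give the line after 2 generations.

XXXXXXXXXXXXXXXX_X
XXXXXXXXXXXXXXXXX_

XXXXXXXXXXXXXXXXX_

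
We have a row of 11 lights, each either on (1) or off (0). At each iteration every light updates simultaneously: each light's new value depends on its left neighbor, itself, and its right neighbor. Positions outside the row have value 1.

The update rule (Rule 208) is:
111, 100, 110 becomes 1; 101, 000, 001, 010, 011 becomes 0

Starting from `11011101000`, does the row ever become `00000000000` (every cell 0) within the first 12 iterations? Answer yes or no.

iteration 1: 11001100100
iteration 2: 11100110010
iteration 3: 11110011000
iteration 4: 11111001100
iteration 5: 11111100110
iteration 6: 11111110010
iteration 7: 11111111000
iteration 8: 11111111100
iteration 9: 11111111110
iteration 10: 11111111110  (fixed point — unchanged through iteration 12)
iteration 12 is 11111111110, still not uniform 0

no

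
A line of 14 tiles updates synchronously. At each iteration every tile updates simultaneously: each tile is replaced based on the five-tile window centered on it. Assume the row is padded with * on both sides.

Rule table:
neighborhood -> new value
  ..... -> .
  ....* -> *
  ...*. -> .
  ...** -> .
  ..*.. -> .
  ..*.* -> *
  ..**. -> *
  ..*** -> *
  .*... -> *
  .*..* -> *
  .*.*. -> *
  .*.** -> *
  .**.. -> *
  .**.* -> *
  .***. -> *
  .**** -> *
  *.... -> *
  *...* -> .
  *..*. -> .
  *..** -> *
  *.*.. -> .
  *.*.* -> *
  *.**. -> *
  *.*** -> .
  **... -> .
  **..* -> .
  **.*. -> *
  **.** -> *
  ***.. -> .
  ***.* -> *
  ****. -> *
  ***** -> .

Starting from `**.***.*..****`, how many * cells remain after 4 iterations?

10

iteration 1: ***.***.****..
iteration 2: .***.***.**..*
iteration 3: *.***.*****.**
iteration 4: **.***.*.***.*
count of *: 10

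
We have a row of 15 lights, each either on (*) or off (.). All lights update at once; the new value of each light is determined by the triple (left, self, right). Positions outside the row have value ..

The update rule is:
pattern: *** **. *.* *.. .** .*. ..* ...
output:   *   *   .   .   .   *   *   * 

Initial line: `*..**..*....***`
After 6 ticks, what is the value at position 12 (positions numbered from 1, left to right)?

*.*.*.**.***.**
*.*.*..*..**..*
*.*.*.**.*.*.**
*.*.*..*.*.*..*
*.*.*.**.*.*.**  (repeats tick 3; period 2)
tick 6: *.*.*..*.*.*..*
position 12 holds *

*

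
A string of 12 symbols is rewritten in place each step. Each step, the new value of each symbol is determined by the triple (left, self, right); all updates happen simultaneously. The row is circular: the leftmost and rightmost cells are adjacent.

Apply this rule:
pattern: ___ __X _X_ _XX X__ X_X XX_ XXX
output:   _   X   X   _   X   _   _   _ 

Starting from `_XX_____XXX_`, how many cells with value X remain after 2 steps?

8

X__X___X___X
_XXXX_XXX_X_
count of X: 8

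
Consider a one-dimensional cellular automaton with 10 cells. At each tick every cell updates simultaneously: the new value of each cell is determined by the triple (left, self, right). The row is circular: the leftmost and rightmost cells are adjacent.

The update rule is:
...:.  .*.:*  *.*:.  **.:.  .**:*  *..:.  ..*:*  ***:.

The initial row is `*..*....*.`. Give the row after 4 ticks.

*.**...**.
*.*...**..
*.*..**..*
..*.**..**

..*.**..**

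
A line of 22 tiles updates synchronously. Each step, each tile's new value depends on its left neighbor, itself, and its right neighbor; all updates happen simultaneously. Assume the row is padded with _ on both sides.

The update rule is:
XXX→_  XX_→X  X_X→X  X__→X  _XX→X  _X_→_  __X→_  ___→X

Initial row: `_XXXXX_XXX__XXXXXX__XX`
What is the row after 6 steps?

_X__XXXX_XXXXXXX_XXX_X

_X___XXX_XX_X____XX_XX
__XX_X_XXXXX_XXX_XXXXX
X_XXX_XX___XXX_XXX___X
_XX_XXXXXX_X_XXX_XXX__
_XXXX____XX_XX_XXX_XXX
_X__XXXX_XXXXXXX_XXX_X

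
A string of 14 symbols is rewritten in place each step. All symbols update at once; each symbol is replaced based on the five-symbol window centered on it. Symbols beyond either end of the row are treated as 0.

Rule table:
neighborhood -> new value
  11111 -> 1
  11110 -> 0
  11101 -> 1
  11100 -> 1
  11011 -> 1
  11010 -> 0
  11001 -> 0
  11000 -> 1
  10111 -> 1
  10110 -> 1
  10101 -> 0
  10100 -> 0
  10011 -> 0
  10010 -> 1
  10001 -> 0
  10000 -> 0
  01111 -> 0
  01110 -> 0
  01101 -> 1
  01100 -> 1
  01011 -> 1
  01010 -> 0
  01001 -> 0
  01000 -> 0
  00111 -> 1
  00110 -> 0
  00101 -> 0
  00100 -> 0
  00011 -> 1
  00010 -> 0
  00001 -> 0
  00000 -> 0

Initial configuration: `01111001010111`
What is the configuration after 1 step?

11001010001101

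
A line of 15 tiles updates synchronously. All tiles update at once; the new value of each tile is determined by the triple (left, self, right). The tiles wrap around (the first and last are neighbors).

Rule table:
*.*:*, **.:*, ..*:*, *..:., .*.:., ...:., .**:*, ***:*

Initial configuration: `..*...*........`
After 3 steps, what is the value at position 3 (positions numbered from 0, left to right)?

*

.*...*.........
*...*..........
...*..........*
position 3 holds *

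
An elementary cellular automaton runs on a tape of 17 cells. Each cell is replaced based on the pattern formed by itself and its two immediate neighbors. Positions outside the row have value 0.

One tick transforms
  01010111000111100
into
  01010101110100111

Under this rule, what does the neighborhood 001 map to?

At position 0 the neighborhood is 001; the next row has 0 there.

0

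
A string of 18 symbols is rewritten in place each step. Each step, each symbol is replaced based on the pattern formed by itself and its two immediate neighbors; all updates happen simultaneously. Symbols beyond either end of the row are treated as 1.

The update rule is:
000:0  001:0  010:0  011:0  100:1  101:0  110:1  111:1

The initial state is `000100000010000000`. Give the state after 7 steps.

111111100010000000

step 1: 100010000001000000
step 2: 110001000000100000
step 3: 111000100000010000
step 4: 111100010000001000
step 5: 111110001000000100
step 6: 111111000100000010
step 7: 111111100010000000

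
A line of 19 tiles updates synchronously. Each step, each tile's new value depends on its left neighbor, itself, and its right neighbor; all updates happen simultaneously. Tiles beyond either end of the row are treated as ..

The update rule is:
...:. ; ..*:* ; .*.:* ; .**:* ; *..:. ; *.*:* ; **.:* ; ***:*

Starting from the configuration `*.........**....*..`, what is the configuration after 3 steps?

*......*****.****..

step 1: *........***...**..
step 2: *.......****..***..
step 3: *......*****.****..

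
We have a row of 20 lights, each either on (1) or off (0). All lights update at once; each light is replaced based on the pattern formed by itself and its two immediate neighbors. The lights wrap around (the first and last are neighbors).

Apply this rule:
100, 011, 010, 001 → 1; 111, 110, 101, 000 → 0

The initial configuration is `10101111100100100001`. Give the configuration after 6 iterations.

iteration 1: 00101000011111110011
iteration 2: 11101100110000001110
iteration 3: 10001011101000011000
iteration 4: 11011010001100110101
iteration 5: 00010011011011100101
iteration 6: 10111110010010011101

10111110010010011101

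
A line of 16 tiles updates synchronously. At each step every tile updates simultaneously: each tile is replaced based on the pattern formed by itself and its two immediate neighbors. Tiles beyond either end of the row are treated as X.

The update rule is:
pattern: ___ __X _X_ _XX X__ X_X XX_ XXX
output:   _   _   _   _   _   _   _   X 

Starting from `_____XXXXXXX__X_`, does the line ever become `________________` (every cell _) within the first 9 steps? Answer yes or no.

yes

______XXXXX_____
_______XXX______
________X_______
________________
all cells are _ at step 4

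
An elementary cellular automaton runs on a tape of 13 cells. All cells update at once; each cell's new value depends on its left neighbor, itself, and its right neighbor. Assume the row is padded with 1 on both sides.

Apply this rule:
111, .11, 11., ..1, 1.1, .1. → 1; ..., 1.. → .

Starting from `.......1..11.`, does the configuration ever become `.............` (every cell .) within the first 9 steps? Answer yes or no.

......11.1111
.....11111111
....111111111
...1111111111
..11111111111
.111111111111
1111111111111
1111111111111  (fixed point — unchanged through step 9)
step 9 is 1111111111111, still not uniform .

no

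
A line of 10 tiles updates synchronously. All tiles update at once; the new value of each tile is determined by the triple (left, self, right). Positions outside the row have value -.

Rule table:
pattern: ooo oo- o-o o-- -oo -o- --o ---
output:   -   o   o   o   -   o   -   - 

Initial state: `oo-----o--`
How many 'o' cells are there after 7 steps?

-oo----oo-
--oo----oo
---oo----o
----oo---o
-----oo--o
------oo-o
-------ooo
count of o: 3

3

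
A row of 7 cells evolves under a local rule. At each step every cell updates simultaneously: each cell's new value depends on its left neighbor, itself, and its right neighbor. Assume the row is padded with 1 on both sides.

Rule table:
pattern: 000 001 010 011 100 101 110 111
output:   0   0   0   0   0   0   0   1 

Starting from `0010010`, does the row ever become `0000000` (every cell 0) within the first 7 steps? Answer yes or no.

yes

step 1: 0000000
all cells are 0 at step 1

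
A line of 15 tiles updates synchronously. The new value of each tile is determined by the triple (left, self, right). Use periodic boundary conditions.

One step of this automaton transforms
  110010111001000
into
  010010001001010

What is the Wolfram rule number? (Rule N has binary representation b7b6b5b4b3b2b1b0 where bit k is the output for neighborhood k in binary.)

69

position 7: 111 → 0  (bit 7 = 0)
position 1: 110 → 1  (bit 6 = 1)
position 5: 101 → 0  (bit 5 = 0)
position 2: 100 → 0  (bit 4 = 0)
position 0: 011 → 0  (bit 3 = 0)
position 4: 010 → 1  (bit 2 = 1)
position 3: 001 → 0  (bit 1 = 0)
position 13: 000 → 1  (bit 0 = 1)
bits b7..b0 = 01000101 = 69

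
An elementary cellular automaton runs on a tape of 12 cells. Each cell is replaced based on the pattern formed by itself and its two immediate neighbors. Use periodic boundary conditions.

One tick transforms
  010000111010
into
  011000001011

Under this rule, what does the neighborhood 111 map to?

At position 7 the neighborhood is 111; the next row has 0 there.

0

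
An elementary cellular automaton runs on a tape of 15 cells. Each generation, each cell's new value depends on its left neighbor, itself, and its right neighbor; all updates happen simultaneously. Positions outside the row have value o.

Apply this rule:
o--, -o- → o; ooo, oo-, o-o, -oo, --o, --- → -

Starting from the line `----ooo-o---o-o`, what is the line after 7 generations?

o-------oo--o--
-o--------o-oo-
-oo-------o----
---o------oo---
o--oo-------o--
-o---o------oo-
-oo--oo--------

-oo--oo--------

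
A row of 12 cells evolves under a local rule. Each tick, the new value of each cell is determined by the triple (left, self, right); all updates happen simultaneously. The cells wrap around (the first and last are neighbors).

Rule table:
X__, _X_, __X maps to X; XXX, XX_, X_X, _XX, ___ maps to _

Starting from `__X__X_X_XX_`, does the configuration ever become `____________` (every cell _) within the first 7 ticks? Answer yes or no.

yes

tick 1: _XXXXX_X___X
tick 2: _______XX_XX
tick 3: X_____X_____
tick 4: XX___XXX___X
tick 5: __X_X___X_X_
tick 6: _XX_XX_XX_XX
tick 7: ____________
all cells are _ at tick 7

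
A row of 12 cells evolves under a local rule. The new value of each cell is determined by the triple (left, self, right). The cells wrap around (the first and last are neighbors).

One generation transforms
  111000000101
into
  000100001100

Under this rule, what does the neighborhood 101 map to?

0

At position 10 the neighborhood is 101; the next row has 0 there.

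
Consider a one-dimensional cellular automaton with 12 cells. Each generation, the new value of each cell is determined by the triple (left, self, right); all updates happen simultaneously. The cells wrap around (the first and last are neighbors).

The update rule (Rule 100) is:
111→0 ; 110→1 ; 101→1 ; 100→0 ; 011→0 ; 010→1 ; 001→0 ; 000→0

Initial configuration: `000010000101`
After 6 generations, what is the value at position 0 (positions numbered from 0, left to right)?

0

generation 1: 000010000111
generation 2: 000010000001
generation 3: 000010000001  (fixed point — unchanged through generation 6)
position 0 holds 0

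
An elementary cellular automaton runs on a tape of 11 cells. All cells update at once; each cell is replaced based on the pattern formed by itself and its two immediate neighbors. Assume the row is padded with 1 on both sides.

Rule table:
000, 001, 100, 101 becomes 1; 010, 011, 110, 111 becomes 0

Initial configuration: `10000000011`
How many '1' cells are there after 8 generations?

01111111100
10000000011  (repeats generation 0; period 2)
generation 8: 10000000011
count of 1: 3

3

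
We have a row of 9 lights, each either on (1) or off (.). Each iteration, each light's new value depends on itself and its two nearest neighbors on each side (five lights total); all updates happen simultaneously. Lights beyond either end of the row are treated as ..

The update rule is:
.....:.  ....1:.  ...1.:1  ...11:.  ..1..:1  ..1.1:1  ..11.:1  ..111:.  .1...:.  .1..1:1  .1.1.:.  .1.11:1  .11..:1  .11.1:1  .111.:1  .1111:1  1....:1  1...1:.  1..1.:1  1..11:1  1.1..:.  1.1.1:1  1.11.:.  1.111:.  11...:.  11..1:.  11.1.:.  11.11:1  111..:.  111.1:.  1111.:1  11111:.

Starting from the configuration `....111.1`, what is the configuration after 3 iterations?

....11...

iteration 1: .....1...
iteration 2: ....11.1.
iteration 3: ....11...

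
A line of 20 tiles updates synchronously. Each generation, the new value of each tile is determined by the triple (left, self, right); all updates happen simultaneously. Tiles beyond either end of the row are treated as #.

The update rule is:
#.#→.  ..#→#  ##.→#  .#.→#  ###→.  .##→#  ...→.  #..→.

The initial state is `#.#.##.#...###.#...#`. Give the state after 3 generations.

#.#.##.#.#.#.#.#.##.

#.#.##.#..##.#.#..##
#.#.##.#.###.#.#.##.
#.#.##.#.#.#.#.#.##.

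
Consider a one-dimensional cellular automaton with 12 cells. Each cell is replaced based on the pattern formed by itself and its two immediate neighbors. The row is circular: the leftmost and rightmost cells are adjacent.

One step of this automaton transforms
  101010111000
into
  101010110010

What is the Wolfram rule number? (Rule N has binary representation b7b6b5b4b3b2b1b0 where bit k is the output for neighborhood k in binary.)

141

position 7: 111 → 1  (bit 7 = 1)
position 8: 110 → 0  (bit 6 = 0)
position 1: 101 → 0  (bit 5 = 0)
position 9: 100 → 0  (bit 4 = 0)
position 6: 011 → 1  (bit 3 = 1)
position 0: 010 → 1  (bit 2 = 1)
position 11: 001 → 0  (bit 1 = 0)
position 10: 000 → 1  (bit 0 = 1)
bits b7..b0 = 10001101 = 141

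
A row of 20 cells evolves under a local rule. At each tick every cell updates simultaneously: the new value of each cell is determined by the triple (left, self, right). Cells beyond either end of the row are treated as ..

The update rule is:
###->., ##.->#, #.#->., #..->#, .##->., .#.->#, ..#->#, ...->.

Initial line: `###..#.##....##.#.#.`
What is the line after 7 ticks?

..####..##..#.#.#.##
.#...###.####.#.#..#
###.#..#....#.#.####
..#.#####..##.#....#
.##.....###.#.##..##
#.##...#..#.#..###.#
#..##.#####.###..#.#

#..##.#####.###..#.#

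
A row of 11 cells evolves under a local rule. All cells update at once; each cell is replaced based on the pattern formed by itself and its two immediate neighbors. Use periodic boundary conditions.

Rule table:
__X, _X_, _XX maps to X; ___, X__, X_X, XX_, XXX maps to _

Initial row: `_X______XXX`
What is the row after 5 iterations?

iteration 1: _X_____XX__
iteration 2: XX____XX___
iteration 3: X____XX___X
iteration 4: ____XX___XX
iteration 5: ___XX___XX_

___XX___XX_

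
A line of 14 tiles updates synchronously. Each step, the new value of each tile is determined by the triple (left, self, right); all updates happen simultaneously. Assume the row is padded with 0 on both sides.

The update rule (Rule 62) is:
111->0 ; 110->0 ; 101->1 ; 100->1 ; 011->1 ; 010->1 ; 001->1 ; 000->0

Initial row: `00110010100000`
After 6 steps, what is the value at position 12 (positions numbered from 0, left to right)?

0

01101111110000
11011000001000
10110100011100
11101110110010
10011001101111
11110111011000
position 12 holds 0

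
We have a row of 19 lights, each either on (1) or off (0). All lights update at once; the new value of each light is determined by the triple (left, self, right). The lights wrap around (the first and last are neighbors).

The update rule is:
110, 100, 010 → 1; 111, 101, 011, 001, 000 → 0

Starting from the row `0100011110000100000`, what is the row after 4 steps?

0000110000011000110

0110000011000110000
0011000001100011000
0001100000110001100
0000110000011000110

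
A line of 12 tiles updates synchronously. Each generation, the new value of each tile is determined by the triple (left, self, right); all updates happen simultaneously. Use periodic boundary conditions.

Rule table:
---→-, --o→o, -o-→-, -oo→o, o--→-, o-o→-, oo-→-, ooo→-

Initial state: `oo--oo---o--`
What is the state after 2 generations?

--oo---o--oo

generation 1: o--oo---o--o
generation 2: --oo---o--oo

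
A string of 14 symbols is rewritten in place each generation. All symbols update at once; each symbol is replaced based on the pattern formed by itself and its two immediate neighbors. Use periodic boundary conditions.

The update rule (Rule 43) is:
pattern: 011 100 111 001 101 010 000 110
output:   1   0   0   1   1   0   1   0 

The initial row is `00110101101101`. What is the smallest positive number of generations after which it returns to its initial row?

01101011011010
11010110110100
10101101101001
01011011010011
10110110100110
01101101001101
11011010011010
10110100110101
01101001101011
11010011010110
10100110101101
01001101011011
10011010110110
00110101101101

14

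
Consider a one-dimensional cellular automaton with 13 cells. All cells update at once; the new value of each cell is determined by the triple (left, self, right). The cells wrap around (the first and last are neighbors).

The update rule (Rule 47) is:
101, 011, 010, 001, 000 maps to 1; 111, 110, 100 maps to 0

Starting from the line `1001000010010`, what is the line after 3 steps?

1101100111001

step 1: 1011011110111
step 2: 0110110001100
step 3: 1101100111001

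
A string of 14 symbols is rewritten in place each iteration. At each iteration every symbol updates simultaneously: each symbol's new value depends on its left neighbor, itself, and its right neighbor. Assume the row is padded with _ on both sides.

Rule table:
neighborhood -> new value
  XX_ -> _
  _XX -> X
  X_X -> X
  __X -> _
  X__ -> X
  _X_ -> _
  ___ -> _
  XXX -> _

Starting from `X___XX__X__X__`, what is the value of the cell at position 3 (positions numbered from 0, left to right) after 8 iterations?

iteration 1: _X__X_X__X__X_
iteration 2: __X__X_X__X__X
iteration 3: ___X__X_X__X__
iteration 4: ____X__X_X__X_
iteration 5: _____X__X_X__X
iteration 6: ______X__X_X__
iteration 7: _______X__X_X_
iteration 8: ________X__X_X
position 3 holds _

_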